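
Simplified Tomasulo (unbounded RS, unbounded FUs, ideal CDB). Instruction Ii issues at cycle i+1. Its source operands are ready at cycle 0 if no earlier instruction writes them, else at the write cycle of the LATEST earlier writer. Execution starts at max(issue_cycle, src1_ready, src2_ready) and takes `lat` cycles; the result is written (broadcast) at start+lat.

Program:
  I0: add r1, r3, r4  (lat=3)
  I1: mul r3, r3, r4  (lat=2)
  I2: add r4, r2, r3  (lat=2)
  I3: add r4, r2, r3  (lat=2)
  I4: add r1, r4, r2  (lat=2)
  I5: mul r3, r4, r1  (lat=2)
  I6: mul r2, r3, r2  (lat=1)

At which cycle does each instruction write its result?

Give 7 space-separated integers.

Answer: 4 4 6 6 8 10 11

Derivation:
I0 add r1: issue@1 deps=(None,None) exec_start@1 write@4
I1 mul r3: issue@2 deps=(None,None) exec_start@2 write@4
I2 add r4: issue@3 deps=(None,1) exec_start@4 write@6
I3 add r4: issue@4 deps=(None,1) exec_start@4 write@6
I4 add r1: issue@5 deps=(3,None) exec_start@6 write@8
I5 mul r3: issue@6 deps=(3,4) exec_start@8 write@10
I6 mul r2: issue@7 deps=(5,None) exec_start@10 write@11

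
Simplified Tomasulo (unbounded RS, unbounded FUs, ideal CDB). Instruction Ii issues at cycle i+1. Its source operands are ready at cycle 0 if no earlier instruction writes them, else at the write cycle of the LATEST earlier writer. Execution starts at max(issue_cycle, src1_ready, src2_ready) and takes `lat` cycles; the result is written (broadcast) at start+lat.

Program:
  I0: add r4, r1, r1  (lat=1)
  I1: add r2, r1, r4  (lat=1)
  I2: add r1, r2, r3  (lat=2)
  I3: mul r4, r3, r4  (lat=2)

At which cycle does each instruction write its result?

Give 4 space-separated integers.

I0 add r4: issue@1 deps=(None,None) exec_start@1 write@2
I1 add r2: issue@2 deps=(None,0) exec_start@2 write@3
I2 add r1: issue@3 deps=(1,None) exec_start@3 write@5
I3 mul r4: issue@4 deps=(None,0) exec_start@4 write@6

Answer: 2 3 5 6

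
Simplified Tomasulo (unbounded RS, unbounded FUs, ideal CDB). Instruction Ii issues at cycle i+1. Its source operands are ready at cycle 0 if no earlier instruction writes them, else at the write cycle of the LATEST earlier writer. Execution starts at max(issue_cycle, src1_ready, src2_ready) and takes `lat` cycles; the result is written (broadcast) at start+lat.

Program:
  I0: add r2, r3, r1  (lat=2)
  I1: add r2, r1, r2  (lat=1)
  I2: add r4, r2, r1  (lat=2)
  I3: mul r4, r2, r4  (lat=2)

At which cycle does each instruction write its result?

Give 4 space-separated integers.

Answer: 3 4 6 8

Derivation:
I0 add r2: issue@1 deps=(None,None) exec_start@1 write@3
I1 add r2: issue@2 deps=(None,0) exec_start@3 write@4
I2 add r4: issue@3 deps=(1,None) exec_start@4 write@6
I3 mul r4: issue@4 deps=(1,2) exec_start@6 write@8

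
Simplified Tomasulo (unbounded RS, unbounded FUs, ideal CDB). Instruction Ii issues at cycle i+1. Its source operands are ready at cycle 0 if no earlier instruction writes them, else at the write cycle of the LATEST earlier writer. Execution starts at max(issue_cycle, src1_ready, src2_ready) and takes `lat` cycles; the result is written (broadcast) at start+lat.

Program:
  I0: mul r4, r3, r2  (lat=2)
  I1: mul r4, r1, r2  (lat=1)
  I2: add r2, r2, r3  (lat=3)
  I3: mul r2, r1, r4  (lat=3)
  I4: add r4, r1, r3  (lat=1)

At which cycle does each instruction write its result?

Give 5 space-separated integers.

Answer: 3 3 6 7 6

Derivation:
I0 mul r4: issue@1 deps=(None,None) exec_start@1 write@3
I1 mul r4: issue@2 deps=(None,None) exec_start@2 write@3
I2 add r2: issue@3 deps=(None,None) exec_start@3 write@6
I3 mul r2: issue@4 deps=(None,1) exec_start@4 write@7
I4 add r4: issue@5 deps=(None,None) exec_start@5 write@6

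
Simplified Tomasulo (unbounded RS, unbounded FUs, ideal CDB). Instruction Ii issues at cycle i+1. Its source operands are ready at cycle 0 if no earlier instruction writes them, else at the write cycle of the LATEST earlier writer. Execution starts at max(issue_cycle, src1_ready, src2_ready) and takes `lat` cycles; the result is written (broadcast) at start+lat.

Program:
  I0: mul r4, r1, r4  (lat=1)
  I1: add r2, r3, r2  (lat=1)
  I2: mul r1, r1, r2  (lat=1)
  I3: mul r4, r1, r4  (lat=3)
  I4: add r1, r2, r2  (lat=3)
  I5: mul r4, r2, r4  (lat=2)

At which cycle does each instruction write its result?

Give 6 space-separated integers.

Answer: 2 3 4 7 8 9

Derivation:
I0 mul r4: issue@1 deps=(None,None) exec_start@1 write@2
I1 add r2: issue@2 deps=(None,None) exec_start@2 write@3
I2 mul r1: issue@3 deps=(None,1) exec_start@3 write@4
I3 mul r4: issue@4 deps=(2,0) exec_start@4 write@7
I4 add r1: issue@5 deps=(1,1) exec_start@5 write@8
I5 mul r4: issue@6 deps=(1,3) exec_start@7 write@9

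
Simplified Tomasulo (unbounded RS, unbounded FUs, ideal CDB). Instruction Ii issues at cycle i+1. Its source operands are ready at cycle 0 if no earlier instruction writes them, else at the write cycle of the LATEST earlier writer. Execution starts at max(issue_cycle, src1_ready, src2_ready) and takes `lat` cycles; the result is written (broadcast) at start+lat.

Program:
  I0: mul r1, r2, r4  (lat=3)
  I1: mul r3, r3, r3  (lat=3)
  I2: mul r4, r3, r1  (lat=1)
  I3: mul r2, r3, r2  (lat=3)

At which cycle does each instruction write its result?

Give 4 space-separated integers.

I0 mul r1: issue@1 deps=(None,None) exec_start@1 write@4
I1 mul r3: issue@2 deps=(None,None) exec_start@2 write@5
I2 mul r4: issue@3 deps=(1,0) exec_start@5 write@6
I3 mul r2: issue@4 deps=(1,None) exec_start@5 write@8

Answer: 4 5 6 8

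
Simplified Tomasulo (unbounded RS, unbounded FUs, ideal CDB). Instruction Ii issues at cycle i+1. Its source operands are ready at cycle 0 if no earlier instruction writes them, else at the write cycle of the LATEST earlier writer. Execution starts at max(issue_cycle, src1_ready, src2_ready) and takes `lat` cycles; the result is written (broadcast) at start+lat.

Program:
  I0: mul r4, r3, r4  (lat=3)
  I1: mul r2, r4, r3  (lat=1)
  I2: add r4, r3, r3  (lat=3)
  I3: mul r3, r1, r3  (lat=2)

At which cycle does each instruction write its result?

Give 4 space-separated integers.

Answer: 4 5 6 6

Derivation:
I0 mul r4: issue@1 deps=(None,None) exec_start@1 write@4
I1 mul r2: issue@2 deps=(0,None) exec_start@4 write@5
I2 add r4: issue@3 deps=(None,None) exec_start@3 write@6
I3 mul r3: issue@4 deps=(None,None) exec_start@4 write@6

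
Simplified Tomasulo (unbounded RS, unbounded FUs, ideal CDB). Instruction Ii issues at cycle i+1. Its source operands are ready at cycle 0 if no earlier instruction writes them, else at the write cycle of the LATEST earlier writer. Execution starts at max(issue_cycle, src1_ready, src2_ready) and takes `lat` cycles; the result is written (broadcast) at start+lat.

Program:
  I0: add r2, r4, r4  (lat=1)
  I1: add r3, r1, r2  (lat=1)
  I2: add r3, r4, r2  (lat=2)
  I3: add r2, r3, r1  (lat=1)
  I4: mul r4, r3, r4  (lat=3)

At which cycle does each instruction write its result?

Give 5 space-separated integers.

I0 add r2: issue@1 deps=(None,None) exec_start@1 write@2
I1 add r3: issue@2 deps=(None,0) exec_start@2 write@3
I2 add r3: issue@3 deps=(None,0) exec_start@3 write@5
I3 add r2: issue@4 deps=(2,None) exec_start@5 write@6
I4 mul r4: issue@5 deps=(2,None) exec_start@5 write@8

Answer: 2 3 5 6 8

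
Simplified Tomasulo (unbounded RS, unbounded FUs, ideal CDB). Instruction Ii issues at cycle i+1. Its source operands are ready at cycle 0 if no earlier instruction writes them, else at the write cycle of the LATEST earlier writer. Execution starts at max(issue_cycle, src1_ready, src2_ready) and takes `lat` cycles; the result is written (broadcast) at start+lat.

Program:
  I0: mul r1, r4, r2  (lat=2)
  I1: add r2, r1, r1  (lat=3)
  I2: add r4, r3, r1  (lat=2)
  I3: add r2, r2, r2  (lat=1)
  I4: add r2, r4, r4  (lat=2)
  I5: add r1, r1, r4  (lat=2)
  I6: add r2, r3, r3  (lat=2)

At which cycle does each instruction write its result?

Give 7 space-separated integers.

I0 mul r1: issue@1 deps=(None,None) exec_start@1 write@3
I1 add r2: issue@2 deps=(0,0) exec_start@3 write@6
I2 add r4: issue@3 deps=(None,0) exec_start@3 write@5
I3 add r2: issue@4 deps=(1,1) exec_start@6 write@7
I4 add r2: issue@5 deps=(2,2) exec_start@5 write@7
I5 add r1: issue@6 deps=(0,2) exec_start@6 write@8
I6 add r2: issue@7 deps=(None,None) exec_start@7 write@9

Answer: 3 6 5 7 7 8 9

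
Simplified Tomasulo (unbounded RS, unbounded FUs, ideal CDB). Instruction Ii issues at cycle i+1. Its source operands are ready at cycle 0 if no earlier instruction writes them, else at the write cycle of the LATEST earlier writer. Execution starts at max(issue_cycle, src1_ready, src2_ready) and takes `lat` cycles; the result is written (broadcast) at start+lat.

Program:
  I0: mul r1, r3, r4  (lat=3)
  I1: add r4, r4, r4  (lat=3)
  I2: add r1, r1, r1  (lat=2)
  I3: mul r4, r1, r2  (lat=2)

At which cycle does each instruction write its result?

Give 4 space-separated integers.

I0 mul r1: issue@1 deps=(None,None) exec_start@1 write@4
I1 add r4: issue@2 deps=(None,None) exec_start@2 write@5
I2 add r1: issue@3 deps=(0,0) exec_start@4 write@6
I3 mul r4: issue@4 deps=(2,None) exec_start@6 write@8

Answer: 4 5 6 8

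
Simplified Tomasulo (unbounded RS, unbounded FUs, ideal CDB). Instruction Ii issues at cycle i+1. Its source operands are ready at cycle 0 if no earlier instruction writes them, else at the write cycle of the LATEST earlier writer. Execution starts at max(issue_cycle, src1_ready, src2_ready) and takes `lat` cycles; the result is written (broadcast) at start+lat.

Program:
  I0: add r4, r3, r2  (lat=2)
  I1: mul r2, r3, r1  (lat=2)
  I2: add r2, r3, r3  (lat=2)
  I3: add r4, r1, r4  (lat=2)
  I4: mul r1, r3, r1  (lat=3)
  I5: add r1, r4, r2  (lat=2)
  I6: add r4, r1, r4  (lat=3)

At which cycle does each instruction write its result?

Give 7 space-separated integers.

I0 add r4: issue@1 deps=(None,None) exec_start@1 write@3
I1 mul r2: issue@2 deps=(None,None) exec_start@2 write@4
I2 add r2: issue@3 deps=(None,None) exec_start@3 write@5
I3 add r4: issue@4 deps=(None,0) exec_start@4 write@6
I4 mul r1: issue@5 deps=(None,None) exec_start@5 write@8
I5 add r1: issue@6 deps=(3,2) exec_start@6 write@8
I6 add r4: issue@7 deps=(5,3) exec_start@8 write@11

Answer: 3 4 5 6 8 8 11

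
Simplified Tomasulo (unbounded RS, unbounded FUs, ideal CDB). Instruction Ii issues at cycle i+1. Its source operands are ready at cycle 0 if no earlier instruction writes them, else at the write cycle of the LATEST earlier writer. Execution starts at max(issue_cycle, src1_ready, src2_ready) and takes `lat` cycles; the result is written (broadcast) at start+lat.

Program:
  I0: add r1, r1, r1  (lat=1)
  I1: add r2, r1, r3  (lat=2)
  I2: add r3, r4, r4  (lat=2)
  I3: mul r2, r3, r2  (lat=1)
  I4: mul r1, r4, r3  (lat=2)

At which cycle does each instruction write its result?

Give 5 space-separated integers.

Answer: 2 4 5 6 7

Derivation:
I0 add r1: issue@1 deps=(None,None) exec_start@1 write@2
I1 add r2: issue@2 deps=(0,None) exec_start@2 write@4
I2 add r3: issue@3 deps=(None,None) exec_start@3 write@5
I3 mul r2: issue@4 deps=(2,1) exec_start@5 write@6
I4 mul r1: issue@5 deps=(None,2) exec_start@5 write@7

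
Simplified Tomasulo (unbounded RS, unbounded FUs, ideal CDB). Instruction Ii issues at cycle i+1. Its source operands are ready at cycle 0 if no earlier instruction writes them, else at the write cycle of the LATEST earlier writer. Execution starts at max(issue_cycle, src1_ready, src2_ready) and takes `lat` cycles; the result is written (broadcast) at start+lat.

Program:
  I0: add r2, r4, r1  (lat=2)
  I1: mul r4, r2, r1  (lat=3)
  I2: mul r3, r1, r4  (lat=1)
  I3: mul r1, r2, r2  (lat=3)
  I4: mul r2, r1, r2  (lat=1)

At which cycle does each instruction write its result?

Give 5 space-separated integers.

Answer: 3 6 7 7 8

Derivation:
I0 add r2: issue@1 deps=(None,None) exec_start@1 write@3
I1 mul r4: issue@2 deps=(0,None) exec_start@3 write@6
I2 mul r3: issue@3 deps=(None,1) exec_start@6 write@7
I3 mul r1: issue@4 deps=(0,0) exec_start@4 write@7
I4 mul r2: issue@5 deps=(3,0) exec_start@7 write@8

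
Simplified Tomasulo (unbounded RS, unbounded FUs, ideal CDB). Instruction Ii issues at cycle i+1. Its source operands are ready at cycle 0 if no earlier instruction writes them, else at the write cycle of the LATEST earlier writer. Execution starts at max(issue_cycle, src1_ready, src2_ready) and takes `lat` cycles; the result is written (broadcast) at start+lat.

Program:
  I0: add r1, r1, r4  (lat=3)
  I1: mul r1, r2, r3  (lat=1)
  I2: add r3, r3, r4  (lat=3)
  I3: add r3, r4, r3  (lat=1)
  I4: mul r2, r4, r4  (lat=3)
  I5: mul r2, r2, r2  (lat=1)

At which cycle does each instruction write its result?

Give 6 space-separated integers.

Answer: 4 3 6 7 8 9

Derivation:
I0 add r1: issue@1 deps=(None,None) exec_start@1 write@4
I1 mul r1: issue@2 deps=(None,None) exec_start@2 write@3
I2 add r3: issue@3 deps=(None,None) exec_start@3 write@6
I3 add r3: issue@4 deps=(None,2) exec_start@6 write@7
I4 mul r2: issue@5 deps=(None,None) exec_start@5 write@8
I5 mul r2: issue@6 deps=(4,4) exec_start@8 write@9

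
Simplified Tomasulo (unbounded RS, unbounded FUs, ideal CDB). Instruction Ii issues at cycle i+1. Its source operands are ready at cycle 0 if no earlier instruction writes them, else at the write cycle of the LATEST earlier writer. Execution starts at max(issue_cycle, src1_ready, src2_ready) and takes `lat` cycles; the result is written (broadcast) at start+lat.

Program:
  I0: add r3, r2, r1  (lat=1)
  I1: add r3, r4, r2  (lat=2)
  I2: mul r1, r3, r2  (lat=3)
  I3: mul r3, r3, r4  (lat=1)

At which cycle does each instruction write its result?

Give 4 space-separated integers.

I0 add r3: issue@1 deps=(None,None) exec_start@1 write@2
I1 add r3: issue@2 deps=(None,None) exec_start@2 write@4
I2 mul r1: issue@3 deps=(1,None) exec_start@4 write@7
I3 mul r3: issue@4 deps=(1,None) exec_start@4 write@5

Answer: 2 4 7 5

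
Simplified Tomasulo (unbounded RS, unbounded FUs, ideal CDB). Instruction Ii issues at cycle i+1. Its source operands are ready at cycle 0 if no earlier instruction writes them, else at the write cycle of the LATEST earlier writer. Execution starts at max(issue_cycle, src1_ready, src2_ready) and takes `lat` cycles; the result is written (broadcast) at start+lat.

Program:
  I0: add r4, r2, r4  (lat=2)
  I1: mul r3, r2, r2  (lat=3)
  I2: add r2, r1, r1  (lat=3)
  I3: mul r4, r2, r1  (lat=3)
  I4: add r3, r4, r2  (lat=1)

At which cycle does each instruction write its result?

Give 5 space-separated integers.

I0 add r4: issue@1 deps=(None,None) exec_start@1 write@3
I1 mul r3: issue@2 deps=(None,None) exec_start@2 write@5
I2 add r2: issue@3 deps=(None,None) exec_start@3 write@6
I3 mul r4: issue@4 deps=(2,None) exec_start@6 write@9
I4 add r3: issue@5 deps=(3,2) exec_start@9 write@10

Answer: 3 5 6 9 10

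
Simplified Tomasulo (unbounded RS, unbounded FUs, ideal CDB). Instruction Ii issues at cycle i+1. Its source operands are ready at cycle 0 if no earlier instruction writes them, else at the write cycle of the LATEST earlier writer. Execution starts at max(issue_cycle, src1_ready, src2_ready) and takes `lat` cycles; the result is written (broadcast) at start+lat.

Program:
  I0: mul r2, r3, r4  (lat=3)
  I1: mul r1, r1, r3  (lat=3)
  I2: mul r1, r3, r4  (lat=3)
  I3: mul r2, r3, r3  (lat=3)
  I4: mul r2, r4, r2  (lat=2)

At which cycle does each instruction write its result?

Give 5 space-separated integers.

Answer: 4 5 6 7 9

Derivation:
I0 mul r2: issue@1 deps=(None,None) exec_start@1 write@4
I1 mul r1: issue@2 deps=(None,None) exec_start@2 write@5
I2 mul r1: issue@3 deps=(None,None) exec_start@3 write@6
I3 mul r2: issue@4 deps=(None,None) exec_start@4 write@7
I4 mul r2: issue@5 deps=(None,3) exec_start@7 write@9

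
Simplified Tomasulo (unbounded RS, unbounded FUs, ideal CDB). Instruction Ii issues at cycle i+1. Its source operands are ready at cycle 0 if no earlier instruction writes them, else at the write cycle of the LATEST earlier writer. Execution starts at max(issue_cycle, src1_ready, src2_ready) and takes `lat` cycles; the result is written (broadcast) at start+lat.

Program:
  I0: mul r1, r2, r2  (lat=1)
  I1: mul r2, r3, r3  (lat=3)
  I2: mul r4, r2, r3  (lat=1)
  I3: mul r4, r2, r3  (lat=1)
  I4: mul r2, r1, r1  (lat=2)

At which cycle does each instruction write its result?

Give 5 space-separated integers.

Answer: 2 5 6 6 7

Derivation:
I0 mul r1: issue@1 deps=(None,None) exec_start@1 write@2
I1 mul r2: issue@2 deps=(None,None) exec_start@2 write@5
I2 mul r4: issue@3 deps=(1,None) exec_start@5 write@6
I3 mul r4: issue@4 deps=(1,None) exec_start@5 write@6
I4 mul r2: issue@5 deps=(0,0) exec_start@5 write@7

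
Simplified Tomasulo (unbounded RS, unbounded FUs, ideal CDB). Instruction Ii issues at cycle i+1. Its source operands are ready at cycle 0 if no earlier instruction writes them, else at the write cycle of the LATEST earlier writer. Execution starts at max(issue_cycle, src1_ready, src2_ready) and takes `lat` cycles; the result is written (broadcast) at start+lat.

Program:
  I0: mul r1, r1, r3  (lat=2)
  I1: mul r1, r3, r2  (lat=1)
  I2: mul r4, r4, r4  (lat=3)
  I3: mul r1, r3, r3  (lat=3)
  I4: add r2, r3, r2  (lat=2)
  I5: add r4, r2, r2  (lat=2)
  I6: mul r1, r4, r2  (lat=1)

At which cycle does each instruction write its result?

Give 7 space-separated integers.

Answer: 3 3 6 7 7 9 10

Derivation:
I0 mul r1: issue@1 deps=(None,None) exec_start@1 write@3
I1 mul r1: issue@2 deps=(None,None) exec_start@2 write@3
I2 mul r4: issue@3 deps=(None,None) exec_start@3 write@6
I3 mul r1: issue@4 deps=(None,None) exec_start@4 write@7
I4 add r2: issue@5 deps=(None,None) exec_start@5 write@7
I5 add r4: issue@6 deps=(4,4) exec_start@7 write@9
I6 mul r1: issue@7 deps=(5,4) exec_start@9 write@10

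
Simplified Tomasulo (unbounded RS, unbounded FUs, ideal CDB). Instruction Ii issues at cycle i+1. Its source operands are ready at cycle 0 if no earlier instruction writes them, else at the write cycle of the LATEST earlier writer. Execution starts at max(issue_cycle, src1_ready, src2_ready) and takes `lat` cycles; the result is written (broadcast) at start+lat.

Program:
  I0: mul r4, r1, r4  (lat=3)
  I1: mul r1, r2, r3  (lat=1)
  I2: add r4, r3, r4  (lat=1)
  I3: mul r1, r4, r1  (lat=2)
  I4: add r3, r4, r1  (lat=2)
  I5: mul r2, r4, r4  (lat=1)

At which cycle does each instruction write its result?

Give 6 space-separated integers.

I0 mul r4: issue@1 deps=(None,None) exec_start@1 write@4
I1 mul r1: issue@2 deps=(None,None) exec_start@2 write@3
I2 add r4: issue@3 deps=(None,0) exec_start@4 write@5
I3 mul r1: issue@4 deps=(2,1) exec_start@5 write@7
I4 add r3: issue@5 deps=(2,3) exec_start@7 write@9
I5 mul r2: issue@6 deps=(2,2) exec_start@6 write@7

Answer: 4 3 5 7 9 7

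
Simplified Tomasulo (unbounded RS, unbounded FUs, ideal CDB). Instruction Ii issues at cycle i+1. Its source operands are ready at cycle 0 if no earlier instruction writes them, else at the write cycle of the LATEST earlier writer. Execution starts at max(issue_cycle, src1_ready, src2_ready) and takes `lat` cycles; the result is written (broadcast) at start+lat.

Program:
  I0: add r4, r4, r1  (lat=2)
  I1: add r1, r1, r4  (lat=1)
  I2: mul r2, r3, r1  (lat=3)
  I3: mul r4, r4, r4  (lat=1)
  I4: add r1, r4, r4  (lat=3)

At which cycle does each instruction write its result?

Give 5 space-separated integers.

I0 add r4: issue@1 deps=(None,None) exec_start@1 write@3
I1 add r1: issue@2 deps=(None,0) exec_start@3 write@4
I2 mul r2: issue@3 deps=(None,1) exec_start@4 write@7
I3 mul r4: issue@4 deps=(0,0) exec_start@4 write@5
I4 add r1: issue@5 deps=(3,3) exec_start@5 write@8

Answer: 3 4 7 5 8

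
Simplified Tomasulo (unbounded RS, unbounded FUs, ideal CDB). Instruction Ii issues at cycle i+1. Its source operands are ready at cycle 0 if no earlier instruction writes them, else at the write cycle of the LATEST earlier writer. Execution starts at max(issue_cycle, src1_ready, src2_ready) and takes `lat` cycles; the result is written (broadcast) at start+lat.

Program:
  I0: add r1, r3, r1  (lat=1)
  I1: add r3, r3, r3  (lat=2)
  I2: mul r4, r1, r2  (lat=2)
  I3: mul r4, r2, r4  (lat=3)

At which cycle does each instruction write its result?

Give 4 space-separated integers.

Answer: 2 4 5 8

Derivation:
I0 add r1: issue@1 deps=(None,None) exec_start@1 write@2
I1 add r3: issue@2 deps=(None,None) exec_start@2 write@4
I2 mul r4: issue@3 deps=(0,None) exec_start@3 write@5
I3 mul r4: issue@4 deps=(None,2) exec_start@5 write@8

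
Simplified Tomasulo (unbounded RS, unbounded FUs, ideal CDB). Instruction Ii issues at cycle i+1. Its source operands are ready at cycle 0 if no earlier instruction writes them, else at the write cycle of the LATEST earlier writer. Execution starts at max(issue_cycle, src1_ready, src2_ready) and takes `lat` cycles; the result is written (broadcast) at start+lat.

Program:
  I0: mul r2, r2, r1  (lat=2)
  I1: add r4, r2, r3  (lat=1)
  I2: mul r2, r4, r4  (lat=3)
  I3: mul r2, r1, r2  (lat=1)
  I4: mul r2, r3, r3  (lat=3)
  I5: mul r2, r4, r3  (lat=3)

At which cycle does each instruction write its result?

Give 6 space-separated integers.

Answer: 3 4 7 8 8 9

Derivation:
I0 mul r2: issue@1 deps=(None,None) exec_start@1 write@3
I1 add r4: issue@2 deps=(0,None) exec_start@3 write@4
I2 mul r2: issue@3 deps=(1,1) exec_start@4 write@7
I3 mul r2: issue@4 deps=(None,2) exec_start@7 write@8
I4 mul r2: issue@5 deps=(None,None) exec_start@5 write@8
I5 mul r2: issue@6 deps=(1,None) exec_start@6 write@9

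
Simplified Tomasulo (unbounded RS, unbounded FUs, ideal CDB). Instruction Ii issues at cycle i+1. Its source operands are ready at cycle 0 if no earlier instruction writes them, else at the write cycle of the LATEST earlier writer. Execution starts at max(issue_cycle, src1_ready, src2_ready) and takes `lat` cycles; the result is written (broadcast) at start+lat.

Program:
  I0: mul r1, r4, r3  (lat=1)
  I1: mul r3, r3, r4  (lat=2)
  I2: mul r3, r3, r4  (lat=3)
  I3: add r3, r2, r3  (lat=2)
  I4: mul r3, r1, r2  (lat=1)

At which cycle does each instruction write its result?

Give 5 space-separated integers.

Answer: 2 4 7 9 6

Derivation:
I0 mul r1: issue@1 deps=(None,None) exec_start@1 write@2
I1 mul r3: issue@2 deps=(None,None) exec_start@2 write@4
I2 mul r3: issue@3 deps=(1,None) exec_start@4 write@7
I3 add r3: issue@4 deps=(None,2) exec_start@7 write@9
I4 mul r3: issue@5 deps=(0,None) exec_start@5 write@6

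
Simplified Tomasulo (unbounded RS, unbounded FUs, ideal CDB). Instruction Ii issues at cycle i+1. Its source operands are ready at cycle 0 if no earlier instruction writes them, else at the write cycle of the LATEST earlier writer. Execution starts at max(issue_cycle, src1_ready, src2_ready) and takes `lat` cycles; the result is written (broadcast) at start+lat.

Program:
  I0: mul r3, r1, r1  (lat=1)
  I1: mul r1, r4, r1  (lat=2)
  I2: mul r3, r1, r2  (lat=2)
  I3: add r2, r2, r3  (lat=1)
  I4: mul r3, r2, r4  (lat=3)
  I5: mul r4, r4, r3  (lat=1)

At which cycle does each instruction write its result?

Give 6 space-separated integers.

I0 mul r3: issue@1 deps=(None,None) exec_start@1 write@2
I1 mul r1: issue@2 deps=(None,None) exec_start@2 write@4
I2 mul r3: issue@3 deps=(1,None) exec_start@4 write@6
I3 add r2: issue@4 deps=(None,2) exec_start@6 write@7
I4 mul r3: issue@5 deps=(3,None) exec_start@7 write@10
I5 mul r4: issue@6 deps=(None,4) exec_start@10 write@11

Answer: 2 4 6 7 10 11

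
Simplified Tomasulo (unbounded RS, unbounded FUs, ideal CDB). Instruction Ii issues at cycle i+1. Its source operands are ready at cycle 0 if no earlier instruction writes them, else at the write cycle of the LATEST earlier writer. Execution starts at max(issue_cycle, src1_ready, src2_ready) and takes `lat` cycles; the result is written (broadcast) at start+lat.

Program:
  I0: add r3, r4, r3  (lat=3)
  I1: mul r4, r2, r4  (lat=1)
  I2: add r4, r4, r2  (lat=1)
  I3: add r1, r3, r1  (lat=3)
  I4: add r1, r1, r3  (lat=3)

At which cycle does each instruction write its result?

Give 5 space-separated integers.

Answer: 4 3 4 7 10

Derivation:
I0 add r3: issue@1 deps=(None,None) exec_start@1 write@4
I1 mul r4: issue@2 deps=(None,None) exec_start@2 write@3
I2 add r4: issue@3 deps=(1,None) exec_start@3 write@4
I3 add r1: issue@4 deps=(0,None) exec_start@4 write@7
I4 add r1: issue@5 deps=(3,0) exec_start@7 write@10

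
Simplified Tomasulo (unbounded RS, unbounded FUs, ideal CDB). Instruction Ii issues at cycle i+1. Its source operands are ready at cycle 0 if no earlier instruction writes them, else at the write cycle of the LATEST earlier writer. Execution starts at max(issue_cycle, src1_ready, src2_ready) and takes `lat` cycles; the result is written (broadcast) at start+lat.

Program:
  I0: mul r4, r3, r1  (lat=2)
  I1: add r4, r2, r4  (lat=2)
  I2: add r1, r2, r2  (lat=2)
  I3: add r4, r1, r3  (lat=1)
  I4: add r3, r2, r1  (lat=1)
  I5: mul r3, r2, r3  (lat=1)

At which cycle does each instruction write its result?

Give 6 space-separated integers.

I0 mul r4: issue@1 deps=(None,None) exec_start@1 write@3
I1 add r4: issue@2 deps=(None,0) exec_start@3 write@5
I2 add r1: issue@3 deps=(None,None) exec_start@3 write@5
I3 add r4: issue@4 deps=(2,None) exec_start@5 write@6
I4 add r3: issue@5 deps=(None,2) exec_start@5 write@6
I5 mul r3: issue@6 deps=(None,4) exec_start@6 write@7

Answer: 3 5 5 6 6 7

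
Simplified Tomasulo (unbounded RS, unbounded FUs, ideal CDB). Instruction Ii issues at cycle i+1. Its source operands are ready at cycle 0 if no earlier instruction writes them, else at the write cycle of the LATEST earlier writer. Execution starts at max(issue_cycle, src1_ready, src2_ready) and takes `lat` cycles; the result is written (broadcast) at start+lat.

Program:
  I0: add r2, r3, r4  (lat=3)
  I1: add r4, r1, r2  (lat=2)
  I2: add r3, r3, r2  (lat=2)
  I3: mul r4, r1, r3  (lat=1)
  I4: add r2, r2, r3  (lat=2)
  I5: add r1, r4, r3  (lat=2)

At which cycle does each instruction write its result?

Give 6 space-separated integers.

I0 add r2: issue@1 deps=(None,None) exec_start@1 write@4
I1 add r4: issue@2 deps=(None,0) exec_start@4 write@6
I2 add r3: issue@3 deps=(None,0) exec_start@4 write@6
I3 mul r4: issue@4 deps=(None,2) exec_start@6 write@7
I4 add r2: issue@5 deps=(0,2) exec_start@6 write@8
I5 add r1: issue@6 deps=(3,2) exec_start@7 write@9

Answer: 4 6 6 7 8 9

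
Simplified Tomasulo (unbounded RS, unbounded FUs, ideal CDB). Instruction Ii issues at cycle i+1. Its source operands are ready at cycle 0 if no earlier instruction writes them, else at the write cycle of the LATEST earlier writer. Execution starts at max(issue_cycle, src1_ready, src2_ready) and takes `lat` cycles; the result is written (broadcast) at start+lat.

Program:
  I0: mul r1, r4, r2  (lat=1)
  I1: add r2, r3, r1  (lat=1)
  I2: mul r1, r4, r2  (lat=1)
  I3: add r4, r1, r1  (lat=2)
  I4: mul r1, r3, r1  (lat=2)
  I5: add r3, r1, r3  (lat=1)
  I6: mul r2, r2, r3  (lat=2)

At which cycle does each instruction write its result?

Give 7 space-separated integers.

Answer: 2 3 4 6 7 8 10

Derivation:
I0 mul r1: issue@1 deps=(None,None) exec_start@1 write@2
I1 add r2: issue@2 deps=(None,0) exec_start@2 write@3
I2 mul r1: issue@3 deps=(None,1) exec_start@3 write@4
I3 add r4: issue@4 deps=(2,2) exec_start@4 write@6
I4 mul r1: issue@5 deps=(None,2) exec_start@5 write@7
I5 add r3: issue@6 deps=(4,None) exec_start@7 write@8
I6 mul r2: issue@7 deps=(1,5) exec_start@8 write@10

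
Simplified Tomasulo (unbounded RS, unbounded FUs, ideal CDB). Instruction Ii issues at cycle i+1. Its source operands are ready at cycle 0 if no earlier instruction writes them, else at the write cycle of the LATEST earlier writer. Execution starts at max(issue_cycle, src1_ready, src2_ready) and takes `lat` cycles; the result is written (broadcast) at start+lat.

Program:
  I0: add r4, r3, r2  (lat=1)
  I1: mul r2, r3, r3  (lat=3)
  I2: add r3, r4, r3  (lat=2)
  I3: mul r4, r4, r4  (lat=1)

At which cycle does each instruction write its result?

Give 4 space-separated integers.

I0 add r4: issue@1 deps=(None,None) exec_start@1 write@2
I1 mul r2: issue@2 deps=(None,None) exec_start@2 write@5
I2 add r3: issue@3 deps=(0,None) exec_start@3 write@5
I3 mul r4: issue@4 deps=(0,0) exec_start@4 write@5

Answer: 2 5 5 5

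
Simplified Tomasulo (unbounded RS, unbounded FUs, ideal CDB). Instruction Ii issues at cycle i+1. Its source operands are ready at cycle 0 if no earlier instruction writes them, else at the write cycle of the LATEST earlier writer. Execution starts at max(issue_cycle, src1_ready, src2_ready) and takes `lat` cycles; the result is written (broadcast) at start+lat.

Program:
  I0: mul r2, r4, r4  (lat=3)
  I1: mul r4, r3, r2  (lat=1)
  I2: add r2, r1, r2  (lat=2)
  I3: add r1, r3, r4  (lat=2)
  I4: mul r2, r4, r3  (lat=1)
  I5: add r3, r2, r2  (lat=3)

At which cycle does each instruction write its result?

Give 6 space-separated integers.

Answer: 4 5 6 7 6 9

Derivation:
I0 mul r2: issue@1 deps=(None,None) exec_start@1 write@4
I1 mul r4: issue@2 deps=(None,0) exec_start@4 write@5
I2 add r2: issue@3 deps=(None,0) exec_start@4 write@6
I3 add r1: issue@4 deps=(None,1) exec_start@5 write@7
I4 mul r2: issue@5 deps=(1,None) exec_start@5 write@6
I5 add r3: issue@6 deps=(4,4) exec_start@6 write@9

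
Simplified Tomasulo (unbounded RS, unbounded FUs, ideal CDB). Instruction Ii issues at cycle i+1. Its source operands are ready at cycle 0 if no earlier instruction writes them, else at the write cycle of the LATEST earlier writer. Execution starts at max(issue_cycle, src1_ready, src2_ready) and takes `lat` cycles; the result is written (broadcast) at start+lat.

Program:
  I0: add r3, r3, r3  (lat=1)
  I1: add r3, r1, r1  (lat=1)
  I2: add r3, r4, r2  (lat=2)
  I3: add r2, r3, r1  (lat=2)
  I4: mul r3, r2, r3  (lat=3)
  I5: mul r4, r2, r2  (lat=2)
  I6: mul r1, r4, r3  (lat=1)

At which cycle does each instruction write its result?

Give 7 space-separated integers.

I0 add r3: issue@1 deps=(None,None) exec_start@1 write@2
I1 add r3: issue@2 deps=(None,None) exec_start@2 write@3
I2 add r3: issue@3 deps=(None,None) exec_start@3 write@5
I3 add r2: issue@4 deps=(2,None) exec_start@5 write@7
I4 mul r3: issue@5 deps=(3,2) exec_start@7 write@10
I5 mul r4: issue@6 deps=(3,3) exec_start@7 write@9
I6 mul r1: issue@7 deps=(5,4) exec_start@10 write@11

Answer: 2 3 5 7 10 9 11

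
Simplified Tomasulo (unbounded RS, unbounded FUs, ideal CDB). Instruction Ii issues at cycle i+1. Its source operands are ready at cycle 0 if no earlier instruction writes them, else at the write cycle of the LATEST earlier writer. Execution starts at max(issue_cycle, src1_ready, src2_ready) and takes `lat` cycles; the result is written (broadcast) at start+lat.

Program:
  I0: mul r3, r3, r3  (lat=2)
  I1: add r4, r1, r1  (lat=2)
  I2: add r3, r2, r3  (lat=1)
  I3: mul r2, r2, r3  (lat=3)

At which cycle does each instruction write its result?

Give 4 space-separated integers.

Answer: 3 4 4 7

Derivation:
I0 mul r3: issue@1 deps=(None,None) exec_start@1 write@3
I1 add r4: issue@2 deps=(None,None) exec_start@2 write@4
I2 add r3: issue@3 deps=(None,0) exec_start@3 write@4
I3 mul r2: issue@4 deps=(None,2) exec_start@4 write@7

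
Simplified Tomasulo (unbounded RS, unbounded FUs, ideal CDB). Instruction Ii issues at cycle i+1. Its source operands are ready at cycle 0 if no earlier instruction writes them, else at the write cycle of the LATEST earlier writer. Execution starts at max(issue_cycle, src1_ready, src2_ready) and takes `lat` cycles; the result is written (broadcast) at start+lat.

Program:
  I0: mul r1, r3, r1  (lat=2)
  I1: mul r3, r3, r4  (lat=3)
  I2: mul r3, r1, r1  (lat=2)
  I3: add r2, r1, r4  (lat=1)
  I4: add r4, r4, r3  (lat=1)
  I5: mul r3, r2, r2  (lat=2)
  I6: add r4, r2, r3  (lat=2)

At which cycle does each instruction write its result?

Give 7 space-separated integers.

Answer: 3 5 5 5 6 8 10

Derivation:
I0 mul r1: issue@1 deps=(None,None) exec_start@1 write@3
I1 mul r3: issue@2 deps=(None,None) exec_start@2 write@5
I2 mul r3: issue@3 deps=(0,0) exec_start@3 write@5
I3 add r2: issue@4 deps=(0,None) exec_start@4 write@5
I4 add r4: issue@5 deps=(None,2) exec_start@5 write@6
I5 mul r3: issue@6 deps=(3,3) exec_start@6 write@8
I6 add r4: issue@7 deps=(3,5) exec_start@8 write@10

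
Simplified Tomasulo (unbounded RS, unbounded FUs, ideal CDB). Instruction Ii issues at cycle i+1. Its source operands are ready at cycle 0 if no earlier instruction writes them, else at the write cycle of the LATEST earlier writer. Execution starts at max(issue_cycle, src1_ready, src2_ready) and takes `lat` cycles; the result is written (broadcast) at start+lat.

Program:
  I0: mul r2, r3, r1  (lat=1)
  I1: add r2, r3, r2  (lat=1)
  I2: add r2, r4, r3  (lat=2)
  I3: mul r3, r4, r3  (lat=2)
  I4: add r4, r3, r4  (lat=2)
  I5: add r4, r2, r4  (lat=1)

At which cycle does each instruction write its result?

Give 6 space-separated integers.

Answer: 2 3 5 6 8 9

Derivation:
I0 mul r2: issue@1 deps=(None,None) exec_start@1 write@2
I1 add r2: issue@2 deps=(None,0) exec_start@2 write@3
I2 add r2: issue@3 deps=(None,None) exec_start@3 write@5
I3 mul r3: issue@4 deps=(None,None) exec_start@4 write@6
I4 add r4: issue@5 deps=(3,None) exec_start@6 write@8
I5 add r4: issue@6 deps=(2,4) exec_start@8 write@9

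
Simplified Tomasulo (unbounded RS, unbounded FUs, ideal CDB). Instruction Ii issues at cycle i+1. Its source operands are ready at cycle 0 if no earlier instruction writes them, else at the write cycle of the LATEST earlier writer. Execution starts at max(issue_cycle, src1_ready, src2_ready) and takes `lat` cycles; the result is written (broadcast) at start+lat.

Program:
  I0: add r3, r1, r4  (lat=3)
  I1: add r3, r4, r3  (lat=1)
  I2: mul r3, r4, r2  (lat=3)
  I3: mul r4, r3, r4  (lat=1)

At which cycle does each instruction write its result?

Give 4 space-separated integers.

Answer: 4 5 6 7

Derivation:
I0 add r3: issue@1 deps=(None,None) exec_start@1 write@4
I1 add r3: issue@2 deps=(None,0) exec_start@4 write@5
I2 mul r3: issue@3 deps=(None,None) exec_start@3 write@6
I3 mul r4: issue@4 deps=(2,None) exec_start@6 write@7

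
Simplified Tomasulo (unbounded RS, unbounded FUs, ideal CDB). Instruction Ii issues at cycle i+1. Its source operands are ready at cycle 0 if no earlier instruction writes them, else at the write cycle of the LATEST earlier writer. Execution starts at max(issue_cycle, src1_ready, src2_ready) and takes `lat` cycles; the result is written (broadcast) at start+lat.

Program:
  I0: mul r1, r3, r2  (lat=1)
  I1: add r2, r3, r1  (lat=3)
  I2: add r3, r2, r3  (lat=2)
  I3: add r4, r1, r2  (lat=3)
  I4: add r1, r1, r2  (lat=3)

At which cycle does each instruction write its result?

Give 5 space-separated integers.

Answer: 2 5 7 8 8

Derivation:
I0 mul r1: issue@1 deps=(None,None) exec_start@1 write@2
I1 add r2: issue@2 deps=(None,0) exec_start@2 write@5
I2 add r3: issue@3 deps=(1,None) exec_start@5 write@7
I3 add r4: issue@4 deps=(0,1) exec_start@5 write@8
I4 add r1: issue@5 deps=(0,1) exec_start@5 write@8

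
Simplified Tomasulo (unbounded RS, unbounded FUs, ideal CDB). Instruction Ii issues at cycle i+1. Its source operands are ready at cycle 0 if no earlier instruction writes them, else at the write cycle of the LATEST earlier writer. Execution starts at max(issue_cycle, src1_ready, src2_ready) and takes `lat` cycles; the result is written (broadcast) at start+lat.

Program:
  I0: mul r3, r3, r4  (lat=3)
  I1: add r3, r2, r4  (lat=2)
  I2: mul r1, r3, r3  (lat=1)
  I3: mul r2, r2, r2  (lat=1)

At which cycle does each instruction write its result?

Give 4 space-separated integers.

Answer: 4 4 5 5

Derivation:
I0 mul r3: issue@1 deps=(None,None) exec_start@1 write@4
I1 add r3: issue@2 deps=(None,None) exec_start@2 write@4
I2 mul r1: issue@3 deps=(1,1) exec_start@4 write@5
I3 mul r2: issue@4 deps=(None,None) exec_start@4 write@5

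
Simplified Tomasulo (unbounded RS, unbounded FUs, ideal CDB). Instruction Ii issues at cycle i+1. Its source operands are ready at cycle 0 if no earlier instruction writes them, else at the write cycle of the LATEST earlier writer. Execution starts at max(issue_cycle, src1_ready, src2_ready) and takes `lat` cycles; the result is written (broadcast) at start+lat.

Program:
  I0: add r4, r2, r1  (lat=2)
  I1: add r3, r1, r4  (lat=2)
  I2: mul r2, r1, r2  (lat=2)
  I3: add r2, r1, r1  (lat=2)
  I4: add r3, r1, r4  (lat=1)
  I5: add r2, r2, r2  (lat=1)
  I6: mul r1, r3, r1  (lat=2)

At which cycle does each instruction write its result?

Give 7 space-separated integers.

I0 add r4: issue@1 deps=(None,None) exec_start@1 write@3
I1 add r3: issue@2 deps=(None,0) exec_start@3 write@5
I2 mul r2: issue@3 deps=(None,None) exec_start@3 write@5
I3 add r2: issue@4 deps=(None,None) exec_start@4 write@6
I4 add r3: issue@5 deps=(None,0) exec_start@5 write@6
I5 add r2: issue@6 deps=(3,3) exec_start@6 write@7
I6 mul r1: issue@7 deps=(4,None) exec_start@7 write@9

Answer: 3 5 5 6 6 7 9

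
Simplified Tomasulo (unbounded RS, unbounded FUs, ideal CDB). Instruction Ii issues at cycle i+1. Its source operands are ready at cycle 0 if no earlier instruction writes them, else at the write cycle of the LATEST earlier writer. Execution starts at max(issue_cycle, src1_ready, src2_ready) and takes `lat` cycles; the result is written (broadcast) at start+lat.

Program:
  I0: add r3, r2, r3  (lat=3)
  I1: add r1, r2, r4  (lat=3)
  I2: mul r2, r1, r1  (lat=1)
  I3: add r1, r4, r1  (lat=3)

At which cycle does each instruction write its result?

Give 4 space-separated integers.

Answer: 4 5 6 8

Derivation:
I0 add r3: issue@1 deps=(None,None) exec_start@1 write@4
I1 add r1: issue@2 deps=(None,None) exec_start@2 write@5
I2 mul r2: issue@3 deps=(1,1) exec_start@5 write@6
I3 add r1: issue@4 deps=(None,1) exec_start@5 write@8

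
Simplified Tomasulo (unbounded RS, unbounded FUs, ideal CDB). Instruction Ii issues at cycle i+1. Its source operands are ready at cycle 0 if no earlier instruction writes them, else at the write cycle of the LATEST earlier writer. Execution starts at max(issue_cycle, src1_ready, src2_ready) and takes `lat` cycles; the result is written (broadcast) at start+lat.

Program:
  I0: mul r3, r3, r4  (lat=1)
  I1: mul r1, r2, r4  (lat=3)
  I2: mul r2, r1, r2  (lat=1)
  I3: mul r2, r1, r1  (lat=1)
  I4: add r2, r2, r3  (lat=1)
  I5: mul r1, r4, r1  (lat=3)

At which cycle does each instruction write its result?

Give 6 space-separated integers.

I0 mul r3: issue@1 deps=(None,None) exec_start@1 write@2
I1 mul r1: issue@2 deps=(None,None) exec_start@2 write@5
I2 mul r2: issue@3 deps=(1,None) exec_start@5 write@6
I3 mul r2: issue@4 deps=(1,1) exec_start@5 write@6
I4 add r2: issue@5 deps=(3,0) exec_start@6 write@7
I5 mul r1: issue@6 deps=(None,1) exec_start@6 write@9

Answer: 2 5 6 6 7 9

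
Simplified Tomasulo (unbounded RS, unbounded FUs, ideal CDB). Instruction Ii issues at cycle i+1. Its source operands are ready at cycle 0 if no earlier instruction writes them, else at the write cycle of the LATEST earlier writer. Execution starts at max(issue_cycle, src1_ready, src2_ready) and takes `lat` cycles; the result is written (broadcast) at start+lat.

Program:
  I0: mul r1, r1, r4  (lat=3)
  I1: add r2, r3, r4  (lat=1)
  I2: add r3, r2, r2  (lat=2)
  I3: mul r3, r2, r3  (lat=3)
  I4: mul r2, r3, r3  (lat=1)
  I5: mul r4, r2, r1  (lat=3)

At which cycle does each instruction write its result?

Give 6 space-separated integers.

I0 mul r1: issue@1 deps=(None,None) exec_start@1 write@4
I1 add r2: issue@2 deps=(None,None) exec_start@2 write@3
I2 add r3: issue@3 deps=(1,1) exec_start@3 write@5
I3 mul r3: issue@4 deps=(1,2) exec_start@5 write@8
I4 mul r2: issue@5 deps=(3,3) exec_start@8 write@9
I5 mul r4: issue@6 deps=(4,0) exec_start@9 write@12

Answer: 4 3 5 8 9 12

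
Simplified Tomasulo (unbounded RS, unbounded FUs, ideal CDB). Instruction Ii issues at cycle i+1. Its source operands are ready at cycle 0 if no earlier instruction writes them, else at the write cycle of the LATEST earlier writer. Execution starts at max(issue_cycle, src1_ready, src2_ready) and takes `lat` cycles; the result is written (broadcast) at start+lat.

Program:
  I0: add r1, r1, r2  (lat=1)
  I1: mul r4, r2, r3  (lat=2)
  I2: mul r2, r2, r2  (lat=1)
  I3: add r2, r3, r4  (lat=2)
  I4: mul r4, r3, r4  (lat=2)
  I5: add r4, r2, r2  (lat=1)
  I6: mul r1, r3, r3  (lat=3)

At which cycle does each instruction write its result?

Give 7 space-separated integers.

I0 add r1: issue@1 deps=(None,None) exec_start@1 write@2
I1 mul r4: issue@2 deps=(None,None) exec_start@2 write@4
I2 mul r2: issue@3 deps=(None,None) exec_start@3 write@4
I3 add r2: issue@4 deps=(None,1) exec_start@4 write@6
I4 mul r4: issue@5 deps=(None,1) exec_start@5 write@7
I5 add r4: issue@6 deps=(3,3) exec_start@6 write@7
I6 mul r1: issue@7 deps=(None,None) exec_start@7 write@10

Answer: 2 4 4 6 7 7 10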